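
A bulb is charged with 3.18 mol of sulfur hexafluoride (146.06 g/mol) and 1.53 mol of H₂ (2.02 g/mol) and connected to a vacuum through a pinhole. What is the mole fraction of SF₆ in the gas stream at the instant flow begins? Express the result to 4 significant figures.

0.1964

Rate_i ∝ x_i/√M_i (Graham's law weighted by mole fraction), so the effusate composition follows n_i/√M_i.
So x_SF₆ in the escaping gas = (n_SF₆/√M_SF₆) / Σ(n_i/√M_i)
= (3.18/√146.06) / (3.18/√146.06 + 1.53/√2.02) = 0.2631/(0.2631 + 1.077) = 0.1964.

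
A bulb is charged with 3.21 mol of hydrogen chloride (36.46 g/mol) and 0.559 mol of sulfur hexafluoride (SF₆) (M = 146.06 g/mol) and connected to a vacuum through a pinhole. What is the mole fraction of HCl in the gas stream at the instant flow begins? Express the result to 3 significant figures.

The effusion rate of species i is ∝ p_i/√M_i ∝ n_i/√M_i.
Mole fraction of HCl in the effusate = (n_HCl/√M_HCl) / (n_HCl/√M_HCl + n_SF₆/√M_SF₆)
= (3.21/√36.46) / (3.21/√36.46 + 0.559/√146.06) = 0.5316/(0.5316 + 0.04625) = 0.920.

0.920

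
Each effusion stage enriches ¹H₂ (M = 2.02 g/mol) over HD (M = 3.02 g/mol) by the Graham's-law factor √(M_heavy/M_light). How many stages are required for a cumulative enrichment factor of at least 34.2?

Per stage α = (3.02/2.02)^(1/2) = 1.49505^0.5, giving ln α = 0.2011.
Need α^N ≥ 34.2 ⇒ N ≥ ln(34.2) / ln α = 3.532 / 0.2011 = 17.57.
Minimum whole number of stages: N = 18.

18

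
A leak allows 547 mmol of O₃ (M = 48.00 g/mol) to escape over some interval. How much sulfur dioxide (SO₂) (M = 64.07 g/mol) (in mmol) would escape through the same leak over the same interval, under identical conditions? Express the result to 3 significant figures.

Since effusion rate ∝ 1/√M, rate_SO₂/rate_O₃ = √(M_O₃/M_SO₂) = √(48.00/64.07) = √0.7492 = 0.8656.
So the amount for SO₂ is 547 × 0.8656 = 473 mmol.

473 mmol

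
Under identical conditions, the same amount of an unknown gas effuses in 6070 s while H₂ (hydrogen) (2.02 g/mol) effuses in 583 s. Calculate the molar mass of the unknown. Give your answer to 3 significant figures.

Graham's law gives t_X/t_H₂ = √(M_X/M_H₂).
6070/583 = 10.41 = √(M_X/2.02)
M_X = 2.02 × 10.41² = 2.02 × 108.4 = 219 g/mol

219 g/mol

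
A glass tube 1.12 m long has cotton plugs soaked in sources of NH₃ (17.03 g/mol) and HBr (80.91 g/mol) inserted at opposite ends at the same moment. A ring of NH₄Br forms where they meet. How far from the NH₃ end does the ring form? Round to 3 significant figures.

The fronts meet when d_NH₃ + d_HBr = L with d_NH₃/d_HBr = √(M_HBr/M_NH₃) (Graham's law). Here √(M_HBr/M_NH₃) = √(80.91/17.03) = 2.180.
With d_NH₃ + d_HBr = 1.12 m, d_HBr = 1.12/(1 + 2.180) = 0.3522 m.
d_NH₃ = 1.12 − 0.3522 = 0.768 m.

0.768 m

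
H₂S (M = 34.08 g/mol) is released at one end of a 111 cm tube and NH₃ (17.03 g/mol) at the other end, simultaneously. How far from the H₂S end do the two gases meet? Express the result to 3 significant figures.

46.0 cm

In equal time, each gas travels a distance ∝ its rate ∝ 1/√M, so d_H₂S/d_NH₃ = √(M_NH₃/M_H₂S) = √(17.03/34.08) = 0.7069.
With d_H₂S + d_NH₃ = 111 cm, d_NH₃ = 111/(1 + 0.7069) = 65.03 cm.
d_H₂S = 111 − 65.03 = 46.0 cm.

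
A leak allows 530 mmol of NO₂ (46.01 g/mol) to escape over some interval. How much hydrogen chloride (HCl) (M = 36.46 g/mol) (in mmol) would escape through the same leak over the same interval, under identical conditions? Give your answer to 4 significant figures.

595.4 mmol

By Graham's law, rate_HCl/rate_NO₂ = √(M_NO₂/M_HCl) = √(46.01/36.46) = √1.262 = 1.123.
So the amount for HCl is 530 × 1.123 = 595.4 mmol.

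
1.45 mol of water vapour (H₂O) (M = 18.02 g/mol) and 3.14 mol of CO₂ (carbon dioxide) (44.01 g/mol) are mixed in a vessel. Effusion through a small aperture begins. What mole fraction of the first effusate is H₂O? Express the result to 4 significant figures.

Rate_i ∝ x_i/√M_i (Graham's law weighted by mole fraction), so the effusate composition follows n_i/√M_i.
x_H₂O(eff) = (n_H₂O/√M_H₂O) / (n_H₂O/√M_H₂O + n_CO₂/√M_CO₂)
= (1.45/√18.02) / (1.45/√18.02 + 3.14/√44.01) = 0.3416/(0.3416 + 0.4733) = 0.4192.

0.4192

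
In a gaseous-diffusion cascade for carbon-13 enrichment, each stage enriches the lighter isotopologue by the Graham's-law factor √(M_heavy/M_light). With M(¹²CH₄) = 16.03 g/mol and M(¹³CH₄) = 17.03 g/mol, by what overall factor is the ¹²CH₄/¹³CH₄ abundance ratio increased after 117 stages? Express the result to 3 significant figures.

34.5

Overall factor = α^117 with α = √(17.03/16.03), i.e. (17.03/16.03)^(117/2).
= 1.06238^(117/2) = 34.5.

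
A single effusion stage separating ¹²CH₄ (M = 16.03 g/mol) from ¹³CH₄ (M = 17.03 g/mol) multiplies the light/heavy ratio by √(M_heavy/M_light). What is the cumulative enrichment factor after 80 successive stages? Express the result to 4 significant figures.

11.25

The single-stage factor is √(M_heavy/M_light), so 80 stages give [√(17.03/16.03)]^80 = (17.03/16.03)^(80/2).
= 1.06238^40 = 11.25.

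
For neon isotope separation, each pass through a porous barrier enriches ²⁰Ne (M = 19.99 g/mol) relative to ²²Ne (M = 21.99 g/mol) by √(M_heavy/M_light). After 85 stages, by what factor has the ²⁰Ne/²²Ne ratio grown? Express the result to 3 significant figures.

Overall factor = α^85 with α = √(21.99/19.99), i.e. (21.99/19.99)^(85/2).
= 1.10005^(85/2) = 57.5.

57.5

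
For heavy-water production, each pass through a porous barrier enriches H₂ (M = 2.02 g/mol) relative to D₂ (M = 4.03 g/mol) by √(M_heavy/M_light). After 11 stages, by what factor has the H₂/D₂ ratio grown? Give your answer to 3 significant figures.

After 11 stages the ratio has grown by (√(4.03/2.02))^11 = (4.03/2.02)^(11/2).
= 1.99505^(11/2) = 44.6.

44.6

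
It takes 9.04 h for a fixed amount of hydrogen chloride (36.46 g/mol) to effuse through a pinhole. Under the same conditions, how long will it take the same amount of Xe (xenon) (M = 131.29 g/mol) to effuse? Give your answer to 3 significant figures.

Since effusion rate ∝ 1/√M, t_Xe/t_HCl = √(M_Xe/M_HCl) = √(131.29/36.46) = √3.601 = 1.898.
So the time for Xe is 9.04 × 1.898 = 17.2 h.

17.2 h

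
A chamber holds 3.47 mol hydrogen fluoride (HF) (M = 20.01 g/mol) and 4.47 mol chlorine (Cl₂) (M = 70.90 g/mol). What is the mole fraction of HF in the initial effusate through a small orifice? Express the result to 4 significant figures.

The effusion rate of species i is ∝ p_i/√M_i ∝ n_i/√M_i.
So x_HF in the escaping gas = (n_HF/√M_HF) / Σ(n_i/√M_i)
= (3.47/√20.01) / (3.47/√20.01 + 4.47/√70.90) = 0.7757/(0.7757 + 0.5309) = 0.5937.

0.5937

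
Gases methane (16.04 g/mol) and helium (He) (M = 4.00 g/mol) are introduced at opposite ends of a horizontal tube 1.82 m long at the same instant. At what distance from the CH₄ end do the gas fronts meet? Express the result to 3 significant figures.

The fronts meet when d_CH₄ + d_He = L with d_CH₄/d_He = √(M_He/M_CH₄) (Graham's law). Here √(M_He/M_CH₄) = √(4.00/16.04) = 0.4994.
With d_CH₄ + d_He = 1.82 m, d_He = 1.82/(1 + 0.4994) = 1.214 m.
d_CH₄ = 1.82 − 1.214 = 0.606 m.

0.606 m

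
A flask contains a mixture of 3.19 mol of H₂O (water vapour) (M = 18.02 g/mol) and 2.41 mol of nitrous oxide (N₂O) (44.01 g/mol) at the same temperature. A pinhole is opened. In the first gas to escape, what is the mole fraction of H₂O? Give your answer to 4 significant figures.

Rate_i ∝ x_i/√M_i (Graham's law weighted by mole fraction), so the effusate composition follows n_i/√M_i.
So x_H₂O in the escaping gas = (n_H₂O/√M_H₂O) / Σ(n_i/√M_i)
= (3.19/√18.02) / (3.19/√18.02 + 2.41/√44.01) = 0.7515/(0.7515 + 0.3633) = 0.6741.

0.6741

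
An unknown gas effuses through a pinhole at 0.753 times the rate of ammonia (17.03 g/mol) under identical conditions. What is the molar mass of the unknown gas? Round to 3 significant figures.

Graham's law gives rate_X/rate_NH₃ = √(M_NH₃/M_X).
0.753 = √(17.03/M_X)
M_X = 17.03 / 0.753² = 17.03 / 0.5670 = 30.0 g/mol

30.0 g/mol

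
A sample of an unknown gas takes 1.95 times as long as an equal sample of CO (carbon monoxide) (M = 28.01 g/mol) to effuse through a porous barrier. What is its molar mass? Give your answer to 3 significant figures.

107 g/mol

Graham's law gives t_X/t_CO = √(M_X/M_CO).
1.95 = √(M_X/28.01)
M_X = 28.01 × 1.95² = 28.01 × 3.802 = 107 g/mol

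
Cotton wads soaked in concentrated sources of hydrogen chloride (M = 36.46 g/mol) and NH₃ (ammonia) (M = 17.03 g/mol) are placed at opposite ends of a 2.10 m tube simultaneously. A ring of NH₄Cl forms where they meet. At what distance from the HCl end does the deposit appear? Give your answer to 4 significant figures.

0.8526 m

Distances travelled in equal time are proportional to diffusion rates, so d_HCl/d_NH₃ = √(M_NH₃/M_HCl) = √(17.03/36.46) = 0.6834.
With d_HCl + d_NH₃ = 2.10 m, d_NH₃ = 2.10/(1 + 0.6834) = 1.247 m.
d_HCl = 2.10 − 1.247 = 0.8526 m.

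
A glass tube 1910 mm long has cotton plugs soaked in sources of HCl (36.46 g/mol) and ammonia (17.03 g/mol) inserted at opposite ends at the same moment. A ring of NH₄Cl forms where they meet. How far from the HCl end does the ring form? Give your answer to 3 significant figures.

775 mm

In equal time, each gas travels a distance ∝ its rate ∝ 1/√M, so d_HCl/d_NH₃ = √(M_NH₃/M_HCl) = √(17.03/36.46) = 0.6834.
With d_HCl + d_NH₃ = 1910 mm, d_NH₃ = 1910/(1 + 0.6834) = 1135 mm.
d_HCl = 1910 − 1135 = 775 mm.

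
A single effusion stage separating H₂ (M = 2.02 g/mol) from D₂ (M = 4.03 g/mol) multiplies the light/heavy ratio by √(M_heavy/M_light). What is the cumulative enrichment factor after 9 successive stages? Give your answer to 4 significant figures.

After 9 stages the ratio has grown by (√(4.03/2.02))^9 = (4.03/2.02)^(9/2).
= 1.99505^(9/2) = 22.38.

22.38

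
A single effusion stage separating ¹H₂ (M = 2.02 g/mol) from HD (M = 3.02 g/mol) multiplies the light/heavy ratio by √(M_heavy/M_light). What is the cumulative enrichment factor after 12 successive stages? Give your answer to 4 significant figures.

11.17

Each stage multiplies the ratio by α = √(3.02/2.02), so after 12 stages the overall factor is α^12 = (3.02/2.02)^(12/2).
= 1.49505^6 = 11.17.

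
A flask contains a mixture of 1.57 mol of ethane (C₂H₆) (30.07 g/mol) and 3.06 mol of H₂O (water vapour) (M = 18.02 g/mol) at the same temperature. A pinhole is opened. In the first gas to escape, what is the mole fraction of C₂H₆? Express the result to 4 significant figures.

Each component's effusion rate ∝ (its partial pressure)·(1/√M) ∝ n_i/√M_i.
So x_C₂H₆ in the escaping gas = (n_C₂H₆/√M_C₂H₆) / Σ(n_i/√M_i)
= (1.57/√30.07) / (1.57/√30.07 + 3.06/√18.02) = 0.2863/(0.2863 + 0.7208) = 0.2843.

0.2843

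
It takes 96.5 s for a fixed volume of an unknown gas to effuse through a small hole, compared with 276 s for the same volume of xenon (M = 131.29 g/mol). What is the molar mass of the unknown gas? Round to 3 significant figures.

From Graham's law, t_X/t_Xe = √(M_X/M_Xe).
96.5/276 = 0.3496 = √(M_X/131.29)
M_X = 131.29 × 0.3496² = 131.29 × 0.1222 = 16.0 g/mol

16.0 g/mol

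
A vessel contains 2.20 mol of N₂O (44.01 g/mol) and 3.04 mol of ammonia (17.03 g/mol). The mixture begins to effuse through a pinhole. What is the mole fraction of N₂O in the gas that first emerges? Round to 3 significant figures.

0.310

Each component's effusion rate ∝ (its partial pressure)·(1/√M) ∝ n_i/√M_i.
Mole fraction of N₂O in the effusate = (n_N₂O/√M_N₂O) / (n_N₂O/√M_N₂O + n_NH₃/√M_NH₃)
= (2.20/√44.01) / (2.20/√44.01 + 3.04/√17.03) = 0.3316/(0.3316 + 0.7367) = 0.310.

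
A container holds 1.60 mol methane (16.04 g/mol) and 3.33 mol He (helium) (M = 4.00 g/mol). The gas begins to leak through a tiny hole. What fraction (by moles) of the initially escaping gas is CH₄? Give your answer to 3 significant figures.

Effusion rate of each component ∝ n_i/√M_i (partial pressure × 1/√M).
x_CH₄(eff) = (n_CH₄/√M_CH₄) / (n_CH₄/√M_CH₄ + n_He/√M_He)
= (1.60/√16.04) / (1.60/√16.04 + 3.33/√4.00) = 0.3995/(0.3995 + 1.665) = 0.194.

0.194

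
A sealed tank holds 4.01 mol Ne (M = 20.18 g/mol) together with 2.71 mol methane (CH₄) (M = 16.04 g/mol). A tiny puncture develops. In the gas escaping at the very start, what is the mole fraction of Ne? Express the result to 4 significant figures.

Each component's effusion rate ∝ (its partial pressure)·(1/√M) ∝ n_i/√M_i.
Mole fraction of Ne in the effusate = (n_Ne/√M_Ne) / (n_Ne/√M_Ne + n_CH₄/√M_CH₄)
= (4.01/√20.18) / (4.01/√20.18 + 2.71/√16.04) = 0.8927/(0.8927 + 0.6767) = 0.5688.

0.5688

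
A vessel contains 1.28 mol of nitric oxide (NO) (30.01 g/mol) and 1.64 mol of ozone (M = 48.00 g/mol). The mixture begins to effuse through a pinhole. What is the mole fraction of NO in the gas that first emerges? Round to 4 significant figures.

Rate_i ∝ x_i/√M_i (Graham's law weighted by mole fraction), so the effusate composition follows n_i/√M_i.
x_NO(eff) = (n_NO/√M_NO) / (n_NO/√M_NO + n_O₃/√M_O₃)
= (1.28/√30.01) / (1.28/√30.01 + 1.64/√48.00) = 0.2337/(0.2337 + 0.2367) = 0.4967.

0.4967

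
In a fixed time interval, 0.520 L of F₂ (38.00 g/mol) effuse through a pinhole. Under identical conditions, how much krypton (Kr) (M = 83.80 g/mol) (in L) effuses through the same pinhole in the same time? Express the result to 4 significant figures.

0.3502 L

Graham's law gives rate_Kr/rate_F₂ = √(M_F₂/M_Kr) = √(38.00/83.80) = √0.4535 = 0.6734.
So the volume for Kr is 0.520 × 0.6734 = 0.3502 L.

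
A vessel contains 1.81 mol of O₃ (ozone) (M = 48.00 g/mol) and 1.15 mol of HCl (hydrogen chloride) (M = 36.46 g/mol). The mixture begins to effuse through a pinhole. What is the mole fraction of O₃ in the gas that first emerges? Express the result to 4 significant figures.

0.5784

Each component's effusion rate ∝ (its partial pressure)·(1/√M) ∝ n_i/√M_i.
Mole fraction of O₃ in the effusate = (n_O₃/√M_O₃) / (n_O₃/√M_O₃ + n_HCl/√M_HCl)
= (1.81/√48.00) / (1.81/√48.00 + 1.15/√36.46) = 0.2613/(0.2613 + 0.1905) = 0.5784.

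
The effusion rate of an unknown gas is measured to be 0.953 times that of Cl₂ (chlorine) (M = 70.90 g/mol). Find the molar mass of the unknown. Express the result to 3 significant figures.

Graham's law gives rate_X/rate_Cl₂ = √(M_Cl₂/M_X).
0.953 = √(70.90/M_X)
M_X = 70.90 / 0.953² = 70.90 / 0.9082 = 78.1 g/mol

78.1 g/mol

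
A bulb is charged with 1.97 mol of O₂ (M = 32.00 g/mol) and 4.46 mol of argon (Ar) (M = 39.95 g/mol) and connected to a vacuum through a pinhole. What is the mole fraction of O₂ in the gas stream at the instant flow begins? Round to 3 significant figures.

0.330

Each component's effusion rate ∝ (its partial pressure)·(1/√M) ∝ n_i/√M_i.
x_O₂(eff) = (n_O₂/√M_O₂) / (n_O₂/√M_O₂ + n_Ar/√M_Ar)
= (1.97/√32.00) / (1.97/√32.00 + 4.46/√39.95) = 0.3483/(0.3483 + 0.7056) = 0.330.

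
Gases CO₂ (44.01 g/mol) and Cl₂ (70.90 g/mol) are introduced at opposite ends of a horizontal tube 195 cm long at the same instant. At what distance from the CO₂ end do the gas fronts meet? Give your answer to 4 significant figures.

109.1 cm

Distances travelled in equal time are proportional to diffusion rates, so d_CO₂/d_Cl₂ = √(M_Cl₂/M_CO₂) = √(70.90/44.01) = 1.269.
With d_CO₂ + d_Cl₂ = 195 cm, d_Cl₂ = 195/(1 + 1.269) = 85.93 cm.
d_CO₂ = 195 − 85.93 = 109.1 cm.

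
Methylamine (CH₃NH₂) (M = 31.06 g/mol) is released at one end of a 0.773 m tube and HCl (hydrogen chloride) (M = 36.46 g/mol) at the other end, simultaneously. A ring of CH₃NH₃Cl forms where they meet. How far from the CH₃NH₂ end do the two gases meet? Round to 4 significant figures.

The fronts meet when d_CH₃NH₂ + d_HCl = L with d_CH₃NH₂/d_HCl = √(M_HCl/M_CH₃NH₂) (Graham's law). Here √(M_HCl/M_CH₃NH₂) = √(36.46/31.06) = 1.083.
With d_CH₃NH₂ + d_HCl = 0.773 m, d_HCl = 0.773/(1 + 1.083) = 0.3710 m.
d_CH₃NH₂ = 0.773 − 0.3710 = 0.4020 m.

0.4020 m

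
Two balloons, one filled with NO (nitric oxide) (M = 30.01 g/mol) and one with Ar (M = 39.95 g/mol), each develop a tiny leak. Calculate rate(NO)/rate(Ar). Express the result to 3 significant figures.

By Graham's law, rate_NO/rate_Ar = √(M_Ar/M_NO) = √(39.95/30.01) = √1.331 = 1.15.

1.15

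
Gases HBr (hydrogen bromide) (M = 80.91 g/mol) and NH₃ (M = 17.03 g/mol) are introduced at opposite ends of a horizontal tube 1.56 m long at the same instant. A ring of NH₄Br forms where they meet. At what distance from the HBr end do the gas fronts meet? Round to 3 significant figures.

0.491 m

Graham's law gives d_HBr/d_NH₃ = rate_HBr/rate_NH₃ = √(M_NH₃/M_HBr) = √(17.03/80.91) = 0.4588.
With d_HBr + d_NH₃ = 1.56 m, d_NH₃ = 1.56/(1 + 0.4588) = 1.069 m.
d_HBr = 1.56 − 1.069 = 0.491 m.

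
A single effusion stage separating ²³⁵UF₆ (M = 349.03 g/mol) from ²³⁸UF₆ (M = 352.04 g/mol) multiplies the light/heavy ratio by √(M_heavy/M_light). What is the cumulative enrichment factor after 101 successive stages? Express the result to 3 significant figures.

1.54

Overall factor = α^101 with α = √(352.04/349.03), i.e. (352.04/349.03)^(101/2).
= 1.00862^(101/2) = 1.54.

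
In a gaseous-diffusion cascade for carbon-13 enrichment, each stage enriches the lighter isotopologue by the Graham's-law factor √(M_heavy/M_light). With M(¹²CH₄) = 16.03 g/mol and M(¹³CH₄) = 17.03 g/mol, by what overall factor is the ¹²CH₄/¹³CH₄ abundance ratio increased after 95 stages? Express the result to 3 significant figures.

17.7

The single-stage factor is √(M_heavy/M_light), so 95 stages give [√(17.03/16.03)]^95 = (17.03/16.03)^(95/2).
= 1.06238^(95/2) = 17.7.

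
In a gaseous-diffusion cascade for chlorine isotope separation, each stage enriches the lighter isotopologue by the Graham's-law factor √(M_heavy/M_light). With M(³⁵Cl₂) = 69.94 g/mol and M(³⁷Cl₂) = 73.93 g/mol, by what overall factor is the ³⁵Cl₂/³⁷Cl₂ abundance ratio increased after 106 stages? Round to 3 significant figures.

18.9

Each stage multiplies the ratio by α = √(73.93/69.94), so after 106 stages the overall factor is α^106 = (73.93/69.94)^(106/2).
= 1.05705^53 = 18.9.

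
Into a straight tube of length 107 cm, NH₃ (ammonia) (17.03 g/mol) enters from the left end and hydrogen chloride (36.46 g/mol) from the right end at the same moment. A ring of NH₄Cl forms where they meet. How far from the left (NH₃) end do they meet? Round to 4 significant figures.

In equal time, each gas travels a distance ∝ its rate ∝ 1/√M, so d_NH₃/d_HCl = √(M_HCl/M_NH₃) = √(36.46/17.03) = 1.463.
With d_NH₃ + d_HCl = 107 cm, d_HCl = 107/(1 + 1.463) = 43.44 cm.
d_NH₃ = 107 − 43.44 = 63.56 cm.

63.56 cm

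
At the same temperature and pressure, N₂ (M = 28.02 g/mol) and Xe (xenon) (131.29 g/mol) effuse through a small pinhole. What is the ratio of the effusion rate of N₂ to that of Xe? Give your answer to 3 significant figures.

2.16

By Graham's law, rate_N₂/rate_Xe = √(M_Xe/M_N₂) = √(131.29/28.02) = √4.686 = 2.16.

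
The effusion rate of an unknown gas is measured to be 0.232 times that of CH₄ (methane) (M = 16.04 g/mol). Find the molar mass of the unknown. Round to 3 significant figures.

298 g/mol

By Graham's law, rate_X/rate_CH₄ = √(M_CH₄/M_X).
0.232 = √(16.04/M_X)
M_X = 16.04 / 0.232² = 16.04 / 0.05382 = 298 g/mol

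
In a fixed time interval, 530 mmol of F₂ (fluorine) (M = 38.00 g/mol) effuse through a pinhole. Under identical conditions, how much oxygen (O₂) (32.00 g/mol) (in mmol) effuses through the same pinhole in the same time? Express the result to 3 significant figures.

From Graham's law, rate_O₂/rate_F₂ = √(M_F₂/M_O₂) = √(38.00/32.00) = √1.188 = 1.090.
So the amount for O₂ is 530 × 1.090 = 578 mmol.

578 mmol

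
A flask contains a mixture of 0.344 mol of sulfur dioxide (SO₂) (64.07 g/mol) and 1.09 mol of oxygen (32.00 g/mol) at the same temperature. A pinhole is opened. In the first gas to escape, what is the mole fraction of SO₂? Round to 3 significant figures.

0.182

Effusion rate of each component ∝ n_i/√M_i (partial pressure × 1/√M).
So x_SO₂ in the escaping gas = (n_SO₂/√M_SO₂) / Σ(n_i/√M_i)
= (0.344/√64.07) / (0.344/√64.07 + 1.09/√32.00) = 0.04298/(0.04298 + 0.1927) = 0.182.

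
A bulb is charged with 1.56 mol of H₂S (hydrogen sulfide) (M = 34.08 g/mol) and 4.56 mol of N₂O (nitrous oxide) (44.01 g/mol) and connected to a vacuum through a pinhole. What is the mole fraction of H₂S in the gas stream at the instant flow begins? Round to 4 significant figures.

0.2799

The effusion rate of species i is ∝ p_i/√M_i ∝ n_i/√M_i.
Mole fraction of H₂S in the effusate = (n_H₂S/√M_H₂S) / (n_H₂S/√M_H₂S + n_N₂O/√M_N₂O)
= (1.56/√34.08) / (1.56/√34.08 + 4.56/√44.01) = 0.2672/(0.2672 + 0.6874) = 0.2799.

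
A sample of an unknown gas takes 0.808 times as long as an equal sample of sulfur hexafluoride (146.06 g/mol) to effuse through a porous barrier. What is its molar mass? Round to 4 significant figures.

95.36 g/mol

By Graham's law, t_X/t_SF₆ = √(M_X/M_SF₆).
0.808 = √(M_X/146.06)
M_X = 146.06 × 0.808² = 146.06 × 0.6529 = 95.36 g/mol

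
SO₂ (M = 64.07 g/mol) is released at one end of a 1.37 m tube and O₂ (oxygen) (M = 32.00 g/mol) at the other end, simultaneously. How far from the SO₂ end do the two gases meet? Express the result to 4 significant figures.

In equal time, each gas travels a distance ∝ its rate ∝ 1/√M, so d_SO₂/d_O₂ = √(M_O₂/M_SO₂) = √(32.00/64.07) = 0.7067.
With d_SO₂ + d_O₂ = 1.37 m, d_O₂ = 1.37/(1 + 0.7067) = 0.8027 m.
d_SO₂ = 1.37 − 0.8027 = 0.5673 m.

0.5673 m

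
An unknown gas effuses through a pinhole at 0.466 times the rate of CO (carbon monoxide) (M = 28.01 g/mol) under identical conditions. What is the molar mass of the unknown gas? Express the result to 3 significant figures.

Since effusion rate ∝ 1/√M, rate_X/rate_CO = √(M_CO/M_X).
0.466 = √(28.01/M_X)
M_X = 28.01 / 0.466² = 28.01 / 0.2172 = 129 g/mol

129 g/mol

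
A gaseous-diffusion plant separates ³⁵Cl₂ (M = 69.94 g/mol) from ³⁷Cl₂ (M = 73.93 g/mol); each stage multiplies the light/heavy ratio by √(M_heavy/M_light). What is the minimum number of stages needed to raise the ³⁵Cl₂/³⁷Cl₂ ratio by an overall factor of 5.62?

63

With α = √(73.93/69.94) per stage, ln α = ½ ln(1.05705) = 0.02774.
Need α^N ≥ 5.62 ⇒ N ≥ ln(5.62) / ln α = 1.726 / 0.02774 = 62.23.
Rounding up, N = 63 stages.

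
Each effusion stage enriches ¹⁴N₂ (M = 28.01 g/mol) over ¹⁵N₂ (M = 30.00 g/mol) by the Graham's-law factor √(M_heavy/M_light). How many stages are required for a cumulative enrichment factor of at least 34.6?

Single-stage factor α = √(30.00/28.01), so ln α = ½ ln(1.07105) = 0.03432.
Need α^N ≥ 34.6 ⇒ N ≥ ln(34.6) / ln α = 3.544 / 0.03432 = 103.27.
Rounding up, N = 104 stages.

104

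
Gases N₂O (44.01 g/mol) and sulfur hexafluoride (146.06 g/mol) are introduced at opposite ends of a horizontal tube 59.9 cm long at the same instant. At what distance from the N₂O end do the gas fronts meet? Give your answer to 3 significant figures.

38.7 cm

The fronts meet when d_N₂O + d_SF₆ = L with d_N₂O/d_SF₆ = √(M_SF₆/M_N₂O) (Graham's law). Here √(M_SF₆/M_N₂O) = √(146.06/44.01) = 1.822.
With d_N₂O + d_SF₆ = 59.9 cm, d_SF₆ = 59.9/(1 + 1.822) = 21.23 cm.
d_N₂O = 59.9 − 21.23 = 38.7 cm.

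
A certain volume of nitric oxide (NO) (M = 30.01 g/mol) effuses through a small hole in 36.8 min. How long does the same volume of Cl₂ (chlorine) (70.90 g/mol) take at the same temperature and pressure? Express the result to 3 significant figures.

By Graham's law, t_Cl₂/t_NO = √(M_Cl₂/M_NO) = √(70.90/30.01) = √2.363 = 1.537.
So the time for Cl₂ is 36.8 × 1.537 = 56.6 min.

56.6 min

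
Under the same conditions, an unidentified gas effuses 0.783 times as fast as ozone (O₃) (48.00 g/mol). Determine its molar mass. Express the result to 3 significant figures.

Using Graham's law: rate_X/rate_O₃ = √(M_O₃/M_X).
0.783 = √(48.00/M_X)
M_X = 48.00 / 0.783² = 48.00 / 0.6131 = 78.3 g/mol

78.3 g/mol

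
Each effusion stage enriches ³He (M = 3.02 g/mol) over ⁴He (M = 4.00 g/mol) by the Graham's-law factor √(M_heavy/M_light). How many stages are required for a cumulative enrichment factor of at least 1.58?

4

Per stage α = (4.00/3.02)^(1/2) = 1.32450^0.5, giving ln α = 0.1405.
Need α^N ≥ 1.58 ⇒ N ≥ ln(1.58) / ln α = 0.4574 / 0.1405 = 3.26.
So at least 4 stages are needed.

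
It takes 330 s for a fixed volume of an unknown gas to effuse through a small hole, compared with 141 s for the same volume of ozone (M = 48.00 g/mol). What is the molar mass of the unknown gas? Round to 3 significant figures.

Using Graham's law: t_X/t_O₃ = √(M_X/M_O₃).
330/141 = 2.340 = √(M_X/48.00)
M_X = 48.00 × 2.340² = 48.00 × 5.478 = 263 g/mol

263 g/mol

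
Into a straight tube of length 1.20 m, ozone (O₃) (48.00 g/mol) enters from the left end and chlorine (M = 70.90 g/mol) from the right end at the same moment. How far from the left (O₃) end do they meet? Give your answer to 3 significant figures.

0.658 m

Graham's law gives d_O₃/d_Cl₂ = rate_O₃/rate_Cl₂ = √(M_Cl₂/M_O₃) = √(70.90/48.00) = 1.215.
With d_O₃ + d_Cl₂ = 1.20 m, d_Cl₂ = 1.20/(1 + 1.215) = 0.5417 m.
d_O₃ = 1.20 − 0.5417 = 0.658 m.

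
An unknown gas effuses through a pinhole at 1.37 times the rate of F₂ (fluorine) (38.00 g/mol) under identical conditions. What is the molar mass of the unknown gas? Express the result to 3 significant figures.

20.2 g/mol

Using Graham's law: rate_X/rate_F₂ = √(M_F₂/M_X).
1.37 = √(38.00/M_X)
M_X = 38.00 / 1.37² = 38.00 / 1.877 = 20.2 g/mol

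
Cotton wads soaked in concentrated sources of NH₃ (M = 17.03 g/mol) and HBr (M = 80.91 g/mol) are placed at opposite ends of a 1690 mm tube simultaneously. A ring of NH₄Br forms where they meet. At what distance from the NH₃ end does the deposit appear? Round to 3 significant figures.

The fronts meet when d_NH₃ + d_HBr = L with d_NH₃/d_HBr = √(M_HBr/M_NH₃) (Graham's law). Here √(M_HBr/M_NH₃) = √(80.91/17.03) = 2.180.
With d_NH₃ + d_HBr = 1690 mm, d_HBr = 1690/(1 + 2.180) = 531.5 mm.
d_NH₃ = 1690 − 531.5 = 1160 mm.

1160 mm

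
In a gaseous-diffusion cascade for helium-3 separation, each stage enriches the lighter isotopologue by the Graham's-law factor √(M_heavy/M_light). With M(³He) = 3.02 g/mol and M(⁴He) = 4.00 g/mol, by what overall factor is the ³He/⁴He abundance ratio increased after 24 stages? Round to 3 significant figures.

The single-stage factor is √(M_heavy/M_light), so 24 stages give [√(4.00/3.02)]^24 = (4.00/3.02)^(24/2).
= 1.32450^12 = 29.1.

29.1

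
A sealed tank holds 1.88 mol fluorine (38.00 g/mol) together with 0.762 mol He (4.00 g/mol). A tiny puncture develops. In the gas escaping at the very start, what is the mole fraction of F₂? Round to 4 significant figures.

Rate_i ∝ x_i/√M_i (Graham's law weighted by mole fraction), so the effusate composition follows n_i/√M_i.
x_F₂(eff) = (n_F₂/√M_F₂) / (n_F₂/√M_F₂ + n_He/√M_He)
= (1.88/√38.00) / (1.88/√38.00 + 0.762/√4.00) = 0.3050/(0.3050 + 0.3810) = 0.4446.

0.4446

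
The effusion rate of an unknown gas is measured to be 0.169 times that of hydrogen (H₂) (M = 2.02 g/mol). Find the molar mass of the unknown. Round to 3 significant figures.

70.7 g/mol

Graham's law gives rate_X/rate_H₂ = √(M_H₂/M_X).
0.169 = √(2.02/M_X)
M_X = 2.02 / 0.169² = 2.02 / 0.02856 = 70.7 g/mol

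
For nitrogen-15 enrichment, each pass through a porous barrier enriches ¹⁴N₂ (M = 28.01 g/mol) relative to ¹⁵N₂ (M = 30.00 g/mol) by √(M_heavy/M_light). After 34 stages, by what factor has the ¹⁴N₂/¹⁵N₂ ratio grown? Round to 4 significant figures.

3.212

After 34 stages the ratio has grown by (√(30.00/28.01))^34 = (30.00/28.01)^(34/2).
= 1.07105^17 = 3.212.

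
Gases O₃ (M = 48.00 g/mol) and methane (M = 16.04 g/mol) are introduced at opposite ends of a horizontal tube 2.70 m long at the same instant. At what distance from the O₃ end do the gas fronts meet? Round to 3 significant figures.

0.989 m

In equal time, each gas travels a distance ∝ its rate ∝ 1/√M, so d_O₃/d_CH₄ = √(M_CH₄/M_O₃) = √(16.04/48.00) = 0.5781.
With d_O₃ + d_CH₄ = 2.70 m, d_CH₄ = 2.70/(1 + 0.5781) = 1.711 m.
d_O₃ = 2.70 − 1.711 = 0.989 m.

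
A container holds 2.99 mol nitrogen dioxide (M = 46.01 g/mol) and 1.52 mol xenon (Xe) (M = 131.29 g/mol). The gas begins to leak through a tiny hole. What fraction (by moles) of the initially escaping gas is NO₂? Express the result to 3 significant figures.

Effusion rate of each component ∝ n_i/√M_i (partial pressure × 1/√M).
x_NO₂(eff) = (n_NO₂/√M_NO₂) / (n_NO₂/√M_NO₂ + n_Xe/√M_Xe)
= (2.99/√46.01) / (2.99/√46.01 + 1.52/√131.29) = 0.4408/(0.4408 + 0.1327) = 0.769.

0.769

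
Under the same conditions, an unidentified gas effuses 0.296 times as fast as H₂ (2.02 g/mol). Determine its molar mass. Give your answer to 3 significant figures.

By Graham's law, rate_X/rate_H₂ = √(M_H₂/M_X).
0.296 = √(2.02/M_X)
M_X = 2.02 / 0.296² = 2.02 / 0.08762 = 23.1 g/mol

23.1 g/mol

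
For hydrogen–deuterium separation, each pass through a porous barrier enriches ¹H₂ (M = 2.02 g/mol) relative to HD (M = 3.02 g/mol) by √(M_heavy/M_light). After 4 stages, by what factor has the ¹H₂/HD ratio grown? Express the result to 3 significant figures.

2.24

Each stage multiplies the ratio by α = √(3.02/2.02), so after 4 stages the overall factor is α^4 = (3.02/2.02)^(4/2).
= 1.49505^2 = 2.24.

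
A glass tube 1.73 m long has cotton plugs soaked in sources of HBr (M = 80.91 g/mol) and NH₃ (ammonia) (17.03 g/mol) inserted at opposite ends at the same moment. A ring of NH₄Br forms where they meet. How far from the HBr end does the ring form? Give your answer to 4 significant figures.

In equal time, each gas travels a distance ∝ its rate ∝ 1/√M, so d_HBr/d_NH₃ = √(M_NH₃/M_HBr) = √(17.03/80.91) = 0.4588.
With d_HBr + d_NH₃ = 1.73 m, d_NH₃ = 1.73/(1 + 0.4588) = 1.186 m.
d_HBr = 1.73 − 1.186 = 0.5441 m.

0.5441 m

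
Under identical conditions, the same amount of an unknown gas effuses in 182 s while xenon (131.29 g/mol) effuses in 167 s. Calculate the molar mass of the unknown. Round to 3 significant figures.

From Graham's law, t_X/t_Xe = √(M_X/M_Xe).
182/167 = 1.090 = √(M_X/131.29)
M_X = 131.29 × 1.090² = 131.29 × 1.188 = 156 g/mol

156 g/mol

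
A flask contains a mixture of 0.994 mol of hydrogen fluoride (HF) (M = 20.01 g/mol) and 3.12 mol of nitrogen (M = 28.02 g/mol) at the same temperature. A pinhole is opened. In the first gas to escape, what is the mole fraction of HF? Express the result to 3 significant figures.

Effusion rate of each component ∝ n_i/√M_i (partial pressure × 1/√M).
So x_HF in the escaping gas = (n_HF/√M_HF) / Σ(n_i/√M_i)
= (0.994/√20.01) / (0.994/√20.01 + 3.12/√28.02) = 0.2222/(0.2222 + 0.5894) = 0.274.

0.274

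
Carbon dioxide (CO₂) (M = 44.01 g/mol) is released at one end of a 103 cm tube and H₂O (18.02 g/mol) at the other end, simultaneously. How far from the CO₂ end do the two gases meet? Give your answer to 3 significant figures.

40.2 cm

In equal time, each gas travels a distance ∝ its rate ∝ 1/√M, so d_CO₂/d_H₂O = √(M_H₂O/M_CO₂) = √(18.02/44.01) = 0.6399.
With d_CO₂ + d_H₂O = 103 cm, d_H₂O = 103/(1 + 0.6399) = 62.81 cm.
d_CO₂ = 103 − 62.81 = 40.2 cm.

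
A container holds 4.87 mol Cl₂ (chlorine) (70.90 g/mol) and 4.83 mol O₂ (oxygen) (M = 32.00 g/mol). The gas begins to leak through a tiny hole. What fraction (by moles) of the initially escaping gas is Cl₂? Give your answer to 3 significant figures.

Each component's effusion rate ∝ (its partial pressure)·(1/√M) ∝ n_i/√M_i.
Mole fraction of Cl₂ in the effusate = (n_Cl₂/√M_Cl₂) / (n_Cl₂/√M_Cl₂ + n_O₂/√M_O₂)
= (4.87/√70.90) / (4.87/√70.90 + 4.83/√32.00) = 0.5784/(0.5784 + 0.8538) = 0.404.

0.404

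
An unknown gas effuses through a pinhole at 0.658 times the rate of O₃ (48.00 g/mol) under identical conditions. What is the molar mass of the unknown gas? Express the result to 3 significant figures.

From Graham's law, rate_X/rate_O₃ = √(M_O₃/M_X).
0.658 = √(48.00/M_X)
M_X = 48.00 / 0.658² = 48.00 / 0.4330 = 111 g/mol

111 g/mol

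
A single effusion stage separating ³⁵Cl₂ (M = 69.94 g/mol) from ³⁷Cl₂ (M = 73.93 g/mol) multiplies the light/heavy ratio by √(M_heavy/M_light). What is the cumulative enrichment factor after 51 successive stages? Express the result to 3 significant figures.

After 51 stages the ratio has grown by (√(73.93/69.94))^51 = (73.93/69.94)^(51/2).
= 1.05705^(51/2) = 4.12.

4.12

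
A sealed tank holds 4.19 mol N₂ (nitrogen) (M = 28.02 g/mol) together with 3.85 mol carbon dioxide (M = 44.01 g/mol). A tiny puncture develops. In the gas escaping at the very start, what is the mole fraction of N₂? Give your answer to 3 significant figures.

0.577

The effusion rate of species i is ∝ p_i/√M_i ∝ n_i/√M_i.
x_N₂(eff) = (n_N₂/√M_N₂) / (n_N₂/√M_N₂ + n_CO₂/√M_CO₂)
= (4.19/√28.02) / (4.19/√28.02 + 3.85/√44.01) = 0.7916/(0.7916 + 0.5803) = 0.577.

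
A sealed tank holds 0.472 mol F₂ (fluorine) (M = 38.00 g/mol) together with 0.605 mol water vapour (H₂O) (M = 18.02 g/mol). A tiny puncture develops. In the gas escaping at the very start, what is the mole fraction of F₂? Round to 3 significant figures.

0.349

Effusion rate of each component ∝ n_i/√M_i (partial pressure × 1/√M).
Mole fraction of F₂ in the effusate = (n_F₂/√M_F₂) / (n_F₂/√M_F₂ + n_H₂O/√M_H₂O)
= (0.472/√38.00) / (0.472/√38.00 + 0.605/√18.02) = 0.07657/(0.07657 + 0.1425) = 0.349.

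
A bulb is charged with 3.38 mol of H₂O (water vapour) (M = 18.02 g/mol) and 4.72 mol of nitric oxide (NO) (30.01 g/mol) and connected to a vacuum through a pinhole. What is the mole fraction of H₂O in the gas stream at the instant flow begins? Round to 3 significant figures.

Rate_i ∝ x_i/√M_i (Graham's law weighted by mole fraction), so the effusate composition follows n_i/√M_i.
So x_H₂O in the escaping gas = (n_H₂O/√M_H₂O) / Σ(n_i/√M_i)
= (3.38/√18.02) / (3.38/√18.02 + 4.72/√30.01) = 0.7962/(0.7962 + 0.8616) = 0.480.

0.480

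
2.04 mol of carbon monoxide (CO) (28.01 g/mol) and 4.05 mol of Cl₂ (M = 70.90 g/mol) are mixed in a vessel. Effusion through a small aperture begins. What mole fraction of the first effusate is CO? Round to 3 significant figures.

0.445

Each component's effusion rate ∝ (its partial pressure)·(1/√M) ∝ n_i/√M_i.
So x_CO in the escaping gas = (n_CO/√M_CO) / Σ(n_i/√M_i)
= (2.04/√28.01) / (2.04/√28.01 + 4.05/√70.90) = 0.3855/(0.3855 + 0.4810) = 0.445.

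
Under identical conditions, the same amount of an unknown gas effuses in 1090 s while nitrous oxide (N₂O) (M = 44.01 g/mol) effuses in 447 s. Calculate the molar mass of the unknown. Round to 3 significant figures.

Graham's law gives t_X/t_N₂O = √(M_X/M_N₂O).
1090/447 = 2.438 = √(M_X/44.01)
M_X = 44.01 × 2.438² = 44.01 × 5.946 = 262 g/mol

262 g/mol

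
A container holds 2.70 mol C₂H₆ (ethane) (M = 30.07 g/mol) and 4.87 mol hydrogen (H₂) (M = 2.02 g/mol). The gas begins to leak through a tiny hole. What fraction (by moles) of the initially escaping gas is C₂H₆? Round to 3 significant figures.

Rate_i ∝ x_i/√M_i (Graham's law weighted by mole fraction), so the effusate composition follows n_i/√M_i.
x_C₂H₆(eff) = (n_C₂H₆/√M_C₂H₆) / (n_C₂H₆/√M_C₂H₆ + n_H₂/√M_H₂)
= (2.70/√30.07) / (2.70/√30.07 + 4.87/√2.02) = 0.4924/(0.4924 + 3.427) = 0.126.

0.126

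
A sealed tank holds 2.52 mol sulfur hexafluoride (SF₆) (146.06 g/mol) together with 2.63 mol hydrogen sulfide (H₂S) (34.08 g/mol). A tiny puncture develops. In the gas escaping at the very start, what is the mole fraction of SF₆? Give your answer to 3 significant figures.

0.316

The effusion rate of species i is ∝ p_i/√M_i ∝ n_i/√M_i.
x_SF₆(eff) = (n_SF₆/√M_SF₆) / (n_SF₆/√M_SF₆ + n_H₂S/√M_H₂S)
= (2.52/√146.06) / (2.52/√146.06 + 2.63/√34.08) = 0.2085/(0.2085 + 0.4505) = 0.316.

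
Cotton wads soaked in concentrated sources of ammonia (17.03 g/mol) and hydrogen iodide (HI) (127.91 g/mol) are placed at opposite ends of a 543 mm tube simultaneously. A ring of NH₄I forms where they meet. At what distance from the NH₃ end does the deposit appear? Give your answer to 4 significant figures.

397.8 mm

Distances travelled in equal time are proportional to diffusion rates, so d_NH₃/d_HI = √(M_HI/M_NH₃) = √(127.91/17.03) = 2.741.
With d_NH₃ + d_HI = 543 mm, d_HI = 543/(1 + 2.741) = 145.2 mm.
d_NH₃ = 543 − 145.2 = 397.8 mm.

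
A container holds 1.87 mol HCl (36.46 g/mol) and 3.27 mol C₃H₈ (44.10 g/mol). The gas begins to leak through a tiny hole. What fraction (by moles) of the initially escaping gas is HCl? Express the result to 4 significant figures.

0.3861

Effusion rate of each component ∝ n_i/√M_i (partial pressure × 1/√M).
So x_HCl in the escaping gas = (n_HCl/√M_HCl) / Σ(n_i/√M_i)
= (1.87/√36.46) / (1.87/√36.46 + 3.27/√44.10) = 0.3097/(0.3097 + 0.4924) = 0.3861.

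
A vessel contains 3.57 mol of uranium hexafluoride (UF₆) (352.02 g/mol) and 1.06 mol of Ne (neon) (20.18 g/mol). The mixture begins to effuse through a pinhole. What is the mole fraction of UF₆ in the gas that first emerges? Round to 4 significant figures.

0.4464

Each component's effusion rate ∝ (its partial pressure)·(1/√M) ∝ n_i/√M_i.
x_UF₆(eff) = (n_UF₆/√M_UF₆) / (n_UF₆/√M_UF₆ + n_Ne/√M_Ne)
= (3.57/√352.02) / (3.57/√352.02 + 1.06/√20.18) = 0.1903/(0.1903 + 0.2360) = 0.4464.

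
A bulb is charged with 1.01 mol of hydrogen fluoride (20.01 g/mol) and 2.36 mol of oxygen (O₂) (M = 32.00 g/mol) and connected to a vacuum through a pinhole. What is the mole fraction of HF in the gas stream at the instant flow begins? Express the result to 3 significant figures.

0.351

Each component's effusion rate ∝ (its partial pressure)·(1/√M) ∝ n_i/√M_i.
x_HF(eff) = (n_HF/√M_HF) / (n_HF/√M_HF + n_O₂/√M_O₂)
= (1.01/√20.01) / (1.01/√20.01 + 2.36/√32.00) = 0.2258/(0.2258 + 0.4172) = 0.351.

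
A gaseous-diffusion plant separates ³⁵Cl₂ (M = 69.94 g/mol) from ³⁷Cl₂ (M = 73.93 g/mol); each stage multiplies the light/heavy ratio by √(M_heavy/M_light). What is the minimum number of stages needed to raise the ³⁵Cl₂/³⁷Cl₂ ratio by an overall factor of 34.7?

Single-stage factor α = √(73.93/69.94), so ln α = ½ ln(1.05705) = 0.02774.
Need α^N ≥ 34.7 ⇒ N ≥ ln(34.7) / ln α = 3.547 / 0.02774 = 127.85.
Rounding up, N = 128 stages.

128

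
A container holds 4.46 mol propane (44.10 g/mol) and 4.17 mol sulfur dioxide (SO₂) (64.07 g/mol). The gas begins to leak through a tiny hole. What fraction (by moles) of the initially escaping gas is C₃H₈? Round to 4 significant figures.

0.5632

The effusion rate of species i is ∝ p_i/√M_i ∝ n_i/√M_i.
Mole fraction of C₃H₈ in the effusate = (n_C₃H₈/√M_C₃H₈) / (n_C₃H₈/√M_C₃H₈ + n_SO₂/√M_SO₂)
= (4.46/√44.10) / (4.46/√44.10 + 4.17/√64.07) = 0.6716/(0.6716 + 0.5210) = 0.5632.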